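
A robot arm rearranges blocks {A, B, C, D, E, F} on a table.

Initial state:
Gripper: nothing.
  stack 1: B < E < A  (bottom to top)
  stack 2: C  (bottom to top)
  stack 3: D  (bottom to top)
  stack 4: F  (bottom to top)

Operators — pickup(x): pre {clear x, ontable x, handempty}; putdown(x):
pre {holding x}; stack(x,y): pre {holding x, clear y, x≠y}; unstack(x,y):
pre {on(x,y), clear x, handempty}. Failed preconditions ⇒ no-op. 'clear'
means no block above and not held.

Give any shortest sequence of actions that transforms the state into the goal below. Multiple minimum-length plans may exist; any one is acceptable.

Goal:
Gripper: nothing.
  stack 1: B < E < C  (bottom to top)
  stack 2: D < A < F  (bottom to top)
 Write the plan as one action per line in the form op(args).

step 1 (unstack(A, E)): towers=[B/E; C; D; F] holding=A
step 2 (stack(A, D)): towers=[B/E; C; D/A; F] holding=-
step 3 (pickup(F)): towers=[B/E; C; D/A] holding=F
step 4 (stack(F, A)): towers=[B/E; C; D/A/F] holding=-
step 5 (pickup(C)): towers=[B/E; D/A/F] holding=C
step 6 (stack(C, E)): towers=[B/E/C; D/A/F] holding=-
goal check: towers=[B/E/C; D/A/F] holding=- — reached (length 6, optimal by BFS)

unstack(A, E)
stack(A, D)
pickup(F)
stack(F, A)
pickup(C)
stack(C, E)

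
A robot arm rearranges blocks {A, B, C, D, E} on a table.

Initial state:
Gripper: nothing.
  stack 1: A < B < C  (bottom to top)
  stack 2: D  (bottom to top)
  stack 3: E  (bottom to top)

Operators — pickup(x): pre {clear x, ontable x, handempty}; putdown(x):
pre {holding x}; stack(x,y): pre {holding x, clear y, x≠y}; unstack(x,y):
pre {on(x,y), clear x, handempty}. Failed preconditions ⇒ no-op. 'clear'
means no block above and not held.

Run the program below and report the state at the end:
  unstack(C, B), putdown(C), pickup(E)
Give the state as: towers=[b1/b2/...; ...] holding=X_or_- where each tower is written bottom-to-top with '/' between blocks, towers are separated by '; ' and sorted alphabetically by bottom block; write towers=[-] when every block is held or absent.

towers=[A/B; C; D] holding=E

step 1 (unstack(C, B)): towers=[A/B; D; E] holding=C
step 2 (putdown(C)): towers=[A/B; C; D; E] holding=-
step 3 (pickup(E)): towers=[A/B; C; D] holding=E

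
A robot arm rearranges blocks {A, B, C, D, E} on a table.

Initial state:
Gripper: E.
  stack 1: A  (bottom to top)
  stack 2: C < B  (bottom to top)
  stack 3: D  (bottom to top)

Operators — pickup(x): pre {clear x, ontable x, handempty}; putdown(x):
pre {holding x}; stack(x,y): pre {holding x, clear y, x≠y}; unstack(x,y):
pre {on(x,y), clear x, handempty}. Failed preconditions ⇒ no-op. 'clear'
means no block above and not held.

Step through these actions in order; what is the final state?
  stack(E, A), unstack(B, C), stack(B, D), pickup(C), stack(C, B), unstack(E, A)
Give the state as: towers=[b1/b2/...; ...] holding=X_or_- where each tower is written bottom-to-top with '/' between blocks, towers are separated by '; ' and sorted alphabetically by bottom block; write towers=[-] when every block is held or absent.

towers=[A; D/B/C] holding=E

step 1 (stack(E, A)): towers=[A/E; C/B; D] holding=-
step 2 (unstack(B, C)): towers=[A/E; C; D] holding=B
step 3 (stack(B, D)): towers=[A/E; C; D/B] holding=-
step 4 (pickup(C)): towers=[A/E; D/B] holding=C
step 5 (stack(C, B)): towers=[A/E; D/B/C] holding=-
step 6 (unstack(E, A)): towers=[A; D/B/C] holding=E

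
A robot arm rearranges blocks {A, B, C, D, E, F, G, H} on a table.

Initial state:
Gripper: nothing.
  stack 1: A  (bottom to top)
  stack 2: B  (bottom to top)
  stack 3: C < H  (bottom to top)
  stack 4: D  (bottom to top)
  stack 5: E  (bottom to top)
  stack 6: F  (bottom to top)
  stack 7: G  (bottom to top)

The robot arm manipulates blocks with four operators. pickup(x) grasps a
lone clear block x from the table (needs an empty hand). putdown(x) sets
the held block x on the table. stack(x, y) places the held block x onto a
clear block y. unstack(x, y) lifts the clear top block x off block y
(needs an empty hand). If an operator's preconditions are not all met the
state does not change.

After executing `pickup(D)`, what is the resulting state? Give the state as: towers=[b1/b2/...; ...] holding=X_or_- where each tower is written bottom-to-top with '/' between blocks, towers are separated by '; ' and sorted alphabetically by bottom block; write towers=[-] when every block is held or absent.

before: towers=[A; B; C/H; D; E; F; G] holding=-
pre[pickup(D)]: clear(D) yes, ontable(D) yes, handempty yes
all met → apply pickup(D)
after:  towers=[A; B; C/H; E; F; G] holding=D

towers=[A; B; C/H; E; F; G] holding=D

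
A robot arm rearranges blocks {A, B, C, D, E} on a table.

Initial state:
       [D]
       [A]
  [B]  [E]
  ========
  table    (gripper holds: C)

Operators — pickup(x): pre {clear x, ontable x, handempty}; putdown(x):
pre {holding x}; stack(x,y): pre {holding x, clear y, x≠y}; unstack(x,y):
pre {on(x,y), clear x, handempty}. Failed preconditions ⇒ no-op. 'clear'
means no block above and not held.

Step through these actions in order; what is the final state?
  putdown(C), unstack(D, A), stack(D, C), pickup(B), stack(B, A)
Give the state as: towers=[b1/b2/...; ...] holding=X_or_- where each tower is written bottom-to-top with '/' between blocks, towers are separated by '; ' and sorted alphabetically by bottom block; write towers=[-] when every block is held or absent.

step 1 (putdown(C)): towers=[B; C; E/A/D] holding=-
step 2 (unstack(D, A)): towers=[B; C; E/A] holding=D
step 3 (stack(D, C)): towers=[B; C/D; E/A] holding=-
step 4 (pickup(B)): towers=[C/D; E/A] holding=B
step 5 (stack(B, A)): towers=[C/D; E/A/B] holding=-

towers=[C/D; E/A/B] holding=-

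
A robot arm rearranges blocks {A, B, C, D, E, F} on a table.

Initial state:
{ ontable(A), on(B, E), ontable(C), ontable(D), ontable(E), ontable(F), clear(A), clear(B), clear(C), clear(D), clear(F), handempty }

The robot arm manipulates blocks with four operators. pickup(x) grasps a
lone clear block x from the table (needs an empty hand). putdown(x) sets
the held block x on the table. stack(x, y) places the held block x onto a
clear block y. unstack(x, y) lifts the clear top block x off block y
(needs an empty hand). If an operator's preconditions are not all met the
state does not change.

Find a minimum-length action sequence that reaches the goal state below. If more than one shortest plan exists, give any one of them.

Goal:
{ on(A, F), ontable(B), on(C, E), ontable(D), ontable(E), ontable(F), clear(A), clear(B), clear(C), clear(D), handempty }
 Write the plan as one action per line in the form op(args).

unstack(B, E)
putdown(B)
pickup(A)
stack(A, F)
pickup(C)
stack(C, E)

step 1 (unstack(B, E)): towers=[A; C; D; E; F] holding=B
step 2 (putdown(B)): towers=[A; B; C; D; E; F] holding=-
step 3 (pickup(A)): towers=[B; C; D; E; F] holding=A
step 4 (stack(A, F)): towers=[B; C; D; E; F/A] holding=-
step 5 (pickup(C)): towers=[B; D; E; F/A] holding=C
step 6 (stack(C, E)): towers=[B; D; E/C; F/A] holding=-
goal check: towers=[B; D; E/C; F/A] holding=- — reached (length 6, optimal by BFS)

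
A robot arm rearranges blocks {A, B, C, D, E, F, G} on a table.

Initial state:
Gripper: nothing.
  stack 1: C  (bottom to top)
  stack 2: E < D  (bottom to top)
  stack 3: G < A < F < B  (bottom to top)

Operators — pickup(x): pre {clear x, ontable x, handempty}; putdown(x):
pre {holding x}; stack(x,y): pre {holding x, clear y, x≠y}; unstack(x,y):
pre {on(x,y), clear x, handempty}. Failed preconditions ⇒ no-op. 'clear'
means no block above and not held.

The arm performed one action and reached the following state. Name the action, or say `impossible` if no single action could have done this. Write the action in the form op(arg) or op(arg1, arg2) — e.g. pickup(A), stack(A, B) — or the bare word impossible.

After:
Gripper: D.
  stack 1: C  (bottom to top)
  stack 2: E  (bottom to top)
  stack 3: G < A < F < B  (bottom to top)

target: towers=[C; E; G/A/F/B] holding=D
     unstack(B, F) → towers=[C; E/D; G/A/F] holding=B
     unstack(D, E) → towers=[C; E; G/A/F/B] holding=D  ← match
         pickup(C) → towers=[E/D; G/A/F/B] holding=C

unstack(D, E)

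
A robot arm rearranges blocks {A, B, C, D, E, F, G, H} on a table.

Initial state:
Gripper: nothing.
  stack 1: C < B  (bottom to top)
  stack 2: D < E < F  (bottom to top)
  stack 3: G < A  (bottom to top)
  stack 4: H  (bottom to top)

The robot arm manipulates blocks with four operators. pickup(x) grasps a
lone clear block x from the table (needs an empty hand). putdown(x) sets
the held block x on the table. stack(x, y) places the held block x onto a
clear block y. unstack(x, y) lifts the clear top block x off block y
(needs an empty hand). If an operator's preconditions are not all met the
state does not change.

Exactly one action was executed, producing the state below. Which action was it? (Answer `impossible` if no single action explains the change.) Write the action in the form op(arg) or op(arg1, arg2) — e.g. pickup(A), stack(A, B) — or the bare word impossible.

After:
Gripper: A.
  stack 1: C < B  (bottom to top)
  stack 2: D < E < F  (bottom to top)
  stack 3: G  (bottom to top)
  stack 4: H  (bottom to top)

unstack(A, G)

target: towers=[C/B; D/E/F; G; H] holding=A
     unstack(A, G) → towers=[C/B; D/E/F; G; H] holding=A  ← match
         pickup(H) → towers=[C/B; D/E/F; G/A] holding=H
     unstack(B, C) → towers=[C; D/E/F; G/A; H] holding=B
     unstack(F, E) → towers=[C/B; D/E; G/A; H] holding=F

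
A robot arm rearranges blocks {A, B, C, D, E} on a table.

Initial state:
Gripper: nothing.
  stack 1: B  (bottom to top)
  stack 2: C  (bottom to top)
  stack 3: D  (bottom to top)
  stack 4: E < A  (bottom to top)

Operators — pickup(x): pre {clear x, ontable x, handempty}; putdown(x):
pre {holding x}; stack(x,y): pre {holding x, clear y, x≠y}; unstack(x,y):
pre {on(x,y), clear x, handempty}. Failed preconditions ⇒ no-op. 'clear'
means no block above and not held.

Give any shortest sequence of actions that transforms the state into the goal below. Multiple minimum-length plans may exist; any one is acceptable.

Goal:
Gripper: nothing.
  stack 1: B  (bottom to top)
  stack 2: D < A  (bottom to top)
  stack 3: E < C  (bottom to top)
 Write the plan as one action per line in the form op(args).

step 1 (unstack(A, E)): towers=[B; C; D; E] holding=A
step 2 (stack(A, D)): towers=[B; C; D/A; E] holding=-
step 3 (pickup(C)): towers=[B; D/A; E] holding=C
step 4 (stack(C, E)): towers=[B; D/A; E/C] holding=-
goal check: towers=[B; D/A; E/C] holding=- — reached (length 4, optimal by BFS)

unstack(A, E)
stack(A, D)
pickup(C)
stack(C, E)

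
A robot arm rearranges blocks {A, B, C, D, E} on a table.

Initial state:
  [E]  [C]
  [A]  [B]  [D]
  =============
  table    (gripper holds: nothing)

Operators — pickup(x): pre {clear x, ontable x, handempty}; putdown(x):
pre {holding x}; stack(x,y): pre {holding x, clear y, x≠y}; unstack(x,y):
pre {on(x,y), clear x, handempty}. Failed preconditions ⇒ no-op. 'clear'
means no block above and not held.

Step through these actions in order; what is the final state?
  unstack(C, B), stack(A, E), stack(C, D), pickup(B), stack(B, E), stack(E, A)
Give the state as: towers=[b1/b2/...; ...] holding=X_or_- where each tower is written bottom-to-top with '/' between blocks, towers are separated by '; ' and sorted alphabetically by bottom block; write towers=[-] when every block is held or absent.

step 1 (unstack(C, B)): towers=[A/E; B; D] holding=C
step 2 (stack(A, E)) [no-op]: towers=[A/E; B; D] holding=C
step 3 (stack(C, D)): towers=[A/E; B; D/C] holding=-
step 4 (pickup(B)): towers=[A/E; D/C] holding=B
step 5 (stack(B, E)): towers=[A/E/B; D/C] holding=-
step 6 (stack(E, A)) [no-op]: towers=[A/E/B; D/C] holding=-

towers=[A/E/B; D/C] holding=-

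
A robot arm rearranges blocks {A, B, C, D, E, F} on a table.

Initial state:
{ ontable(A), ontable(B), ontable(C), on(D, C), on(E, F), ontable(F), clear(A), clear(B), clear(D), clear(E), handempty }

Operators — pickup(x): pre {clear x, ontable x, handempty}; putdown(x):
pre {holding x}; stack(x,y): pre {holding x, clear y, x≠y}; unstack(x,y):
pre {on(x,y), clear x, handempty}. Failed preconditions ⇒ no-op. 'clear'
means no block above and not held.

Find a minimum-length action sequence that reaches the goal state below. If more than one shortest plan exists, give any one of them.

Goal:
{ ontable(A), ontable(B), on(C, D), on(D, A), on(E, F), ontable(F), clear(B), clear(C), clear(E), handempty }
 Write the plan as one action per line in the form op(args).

unstack(D, C)
stack(D, A)
pickup(C)
stack(C, D)

step 1 (unstack(D, C)): towers=[A; B; C; F/E] holding=D
step 2 (stack(D, A)): towers=[A/D; B; C; F/E] holding=-
step 3 (pickup(C)): towers=[A/D; B; F/E] holding=C
step 4 (stack(C, D)): towers=[A/D/C; B; F/E] holding=-
goal check: towers=[A/D/C; B; F/E] holding=- — reached (length 4, optimal by BFS)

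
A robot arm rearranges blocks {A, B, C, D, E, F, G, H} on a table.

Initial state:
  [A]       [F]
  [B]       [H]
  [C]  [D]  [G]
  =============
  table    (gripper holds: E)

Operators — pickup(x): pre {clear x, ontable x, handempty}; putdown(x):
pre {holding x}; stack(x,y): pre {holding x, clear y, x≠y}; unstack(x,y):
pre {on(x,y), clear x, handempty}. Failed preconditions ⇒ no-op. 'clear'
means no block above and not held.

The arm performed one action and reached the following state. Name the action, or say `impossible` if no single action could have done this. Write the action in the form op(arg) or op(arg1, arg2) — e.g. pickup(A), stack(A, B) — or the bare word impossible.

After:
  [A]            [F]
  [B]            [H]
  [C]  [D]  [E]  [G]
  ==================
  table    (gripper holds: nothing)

target: towers=[C/B/A; D; E; G/H/F] holding=-
        putdown(E) → towers=[C/B/A; D; E; G/H/F] holding=-  ← match
       stack(E, A) → towers=[C/B/A/E; D; G/H/F] holding=-
       stack(E, F) → towers=[C/B/A; D; G/H/F/E] holding=-
       stack(E, D) → towers=[C/B/A; D/E; G/H/F] holding=-

putdown(E)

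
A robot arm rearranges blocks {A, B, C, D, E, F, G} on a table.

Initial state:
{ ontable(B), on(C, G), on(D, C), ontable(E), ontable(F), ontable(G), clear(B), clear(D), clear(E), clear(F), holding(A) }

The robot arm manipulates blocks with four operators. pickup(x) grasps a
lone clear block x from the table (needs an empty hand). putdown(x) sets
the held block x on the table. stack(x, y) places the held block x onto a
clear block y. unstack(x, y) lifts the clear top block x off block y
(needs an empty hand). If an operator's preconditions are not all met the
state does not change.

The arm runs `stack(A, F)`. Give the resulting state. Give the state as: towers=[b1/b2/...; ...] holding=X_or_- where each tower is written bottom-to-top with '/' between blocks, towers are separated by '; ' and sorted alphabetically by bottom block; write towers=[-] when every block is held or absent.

towers=[B; E; F/A; G/C/D] holding=-

before: towers=[B; E; F; G/C/D] holding=A
pre[stack(A, F)]: holding(A) ✓, clear(F) ✓, A≠F ✓
all met → apply stack(A, F)
after:  towers=[B; E; F/A; G/C/D] holding=-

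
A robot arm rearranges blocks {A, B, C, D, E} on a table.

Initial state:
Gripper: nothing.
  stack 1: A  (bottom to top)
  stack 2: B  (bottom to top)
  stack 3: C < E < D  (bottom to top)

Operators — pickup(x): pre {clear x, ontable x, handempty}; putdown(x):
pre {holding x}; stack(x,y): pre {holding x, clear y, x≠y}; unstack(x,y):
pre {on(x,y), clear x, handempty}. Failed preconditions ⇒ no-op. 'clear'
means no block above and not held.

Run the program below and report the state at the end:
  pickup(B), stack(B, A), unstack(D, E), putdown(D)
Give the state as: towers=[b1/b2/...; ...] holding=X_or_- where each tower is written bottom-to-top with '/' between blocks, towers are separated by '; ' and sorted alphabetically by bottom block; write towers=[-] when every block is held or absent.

step 1 (pickup(B)): towers=[A; C/E/D] holding=B
step 2 (stack(B, A)): towers=[A/B; C/E/D] holding=-
step 3 (unstack(D, E)): towers=[A/B; C/E] holding=D
step 4 (putdown(D)): towers=[A/B; C/E; D] holding=-

towers=[A/B; C/E; D] holding=-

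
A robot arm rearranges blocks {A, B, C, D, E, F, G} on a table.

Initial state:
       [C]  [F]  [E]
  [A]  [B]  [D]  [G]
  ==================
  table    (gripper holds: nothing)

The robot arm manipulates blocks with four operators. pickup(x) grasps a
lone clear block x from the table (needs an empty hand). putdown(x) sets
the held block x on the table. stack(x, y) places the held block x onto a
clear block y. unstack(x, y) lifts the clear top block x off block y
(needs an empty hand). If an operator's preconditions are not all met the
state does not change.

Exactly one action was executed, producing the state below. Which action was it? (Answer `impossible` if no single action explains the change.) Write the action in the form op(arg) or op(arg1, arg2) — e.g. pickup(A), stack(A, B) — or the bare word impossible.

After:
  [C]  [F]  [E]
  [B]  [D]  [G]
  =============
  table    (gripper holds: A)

pickup(A)

target: towers=[B/C; D/F; G/E] holding=A
     unstack(F, D) → towers=[A; B/C; D; G/E] holding=F
         pickup(A) → towers=[B/C; D/F; G/E] holding=A  ← match
     unstack(E, G) → towers=[A; B/C; D/F; G] holding=E
     unstack(C, B) → towers=[A; B; D/F; G/E] holding=C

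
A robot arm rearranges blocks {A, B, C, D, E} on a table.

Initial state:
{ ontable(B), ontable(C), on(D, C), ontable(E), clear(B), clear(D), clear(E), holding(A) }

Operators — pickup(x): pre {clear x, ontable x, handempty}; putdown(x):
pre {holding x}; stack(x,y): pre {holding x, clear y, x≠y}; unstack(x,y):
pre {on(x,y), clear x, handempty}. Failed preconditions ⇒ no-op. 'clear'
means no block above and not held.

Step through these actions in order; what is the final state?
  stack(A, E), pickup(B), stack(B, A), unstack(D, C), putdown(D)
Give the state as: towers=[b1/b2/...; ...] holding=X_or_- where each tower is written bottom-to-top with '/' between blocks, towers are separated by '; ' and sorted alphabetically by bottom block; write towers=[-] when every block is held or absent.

step 1 (stack(A, E)): towers=[B; C/D; E/A] holding=-
step 2 (pickup(B)): towers=[C/D; E/A] holding=B
step 3 (stack(B, A)): towers=[C/D; E/A/B] holding=-
step 4 (unstack(D, C)): towers=[C; E/A/B] holding=D
step 5 (putdown(D)): towers=[C; D; E/A/B] holding=-

towers=[C; D; E/A/B] holding=-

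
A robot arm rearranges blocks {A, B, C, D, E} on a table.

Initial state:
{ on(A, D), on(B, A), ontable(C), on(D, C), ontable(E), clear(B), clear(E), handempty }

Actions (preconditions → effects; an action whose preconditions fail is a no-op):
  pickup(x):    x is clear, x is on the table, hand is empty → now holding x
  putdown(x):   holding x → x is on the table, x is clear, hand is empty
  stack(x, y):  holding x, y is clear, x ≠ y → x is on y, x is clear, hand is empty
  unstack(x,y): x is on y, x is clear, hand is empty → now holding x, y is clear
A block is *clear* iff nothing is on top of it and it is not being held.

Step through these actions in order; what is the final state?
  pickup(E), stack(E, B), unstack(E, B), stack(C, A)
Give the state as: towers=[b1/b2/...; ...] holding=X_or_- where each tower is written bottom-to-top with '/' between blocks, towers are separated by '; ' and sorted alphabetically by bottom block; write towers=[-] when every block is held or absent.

towers=[C/D/A/B] holding=E

step 1 (pickup(E)): towers=[C/D/A/B] holding=E
step 2 (stack(E, B)): towers=[C/D/A/B/E] holding=-
step 3 (unstack(E, B)): towers=[C/D/A/B] holding=E
step 4 (stack(C, A)) [no-op]: towers=[C/D/A/B] holding=E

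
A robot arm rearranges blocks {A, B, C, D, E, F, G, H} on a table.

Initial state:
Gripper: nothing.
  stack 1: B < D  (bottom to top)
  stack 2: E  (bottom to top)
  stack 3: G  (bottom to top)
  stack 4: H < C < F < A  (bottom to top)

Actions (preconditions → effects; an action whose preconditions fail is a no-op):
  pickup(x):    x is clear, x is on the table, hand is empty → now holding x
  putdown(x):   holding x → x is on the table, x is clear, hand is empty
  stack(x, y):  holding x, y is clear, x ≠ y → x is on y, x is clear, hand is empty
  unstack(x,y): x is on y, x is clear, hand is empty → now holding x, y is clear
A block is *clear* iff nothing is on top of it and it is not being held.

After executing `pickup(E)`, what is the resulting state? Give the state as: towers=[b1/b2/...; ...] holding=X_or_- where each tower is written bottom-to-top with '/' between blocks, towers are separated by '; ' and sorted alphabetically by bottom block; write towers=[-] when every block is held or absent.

before: towers=[B/D; E; G; H/C/F/A] holding=-
pre[pickup(E)]: clear(E) yes, ontable(E) yes, handempty yes
all met → apply pickup(E)
after:  towers=[B/D; G; H/C/F/A] holding=E

towers=[B/D; G; H/C/F/A] holding=E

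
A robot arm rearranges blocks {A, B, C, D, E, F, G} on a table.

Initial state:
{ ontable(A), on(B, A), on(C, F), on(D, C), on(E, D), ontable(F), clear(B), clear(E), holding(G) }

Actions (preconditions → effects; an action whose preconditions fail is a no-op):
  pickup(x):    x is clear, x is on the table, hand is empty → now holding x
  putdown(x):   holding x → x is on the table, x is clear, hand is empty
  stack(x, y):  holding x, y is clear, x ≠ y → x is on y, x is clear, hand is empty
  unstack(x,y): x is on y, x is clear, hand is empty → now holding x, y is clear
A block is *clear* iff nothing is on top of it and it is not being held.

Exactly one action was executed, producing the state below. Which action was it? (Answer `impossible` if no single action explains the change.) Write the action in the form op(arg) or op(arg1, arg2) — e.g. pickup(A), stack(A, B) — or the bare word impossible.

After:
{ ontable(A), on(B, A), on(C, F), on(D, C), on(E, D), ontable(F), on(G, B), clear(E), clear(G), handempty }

target: towers=[A/B/G; F/C/D/E] holding=-
        putdown(G) → towers=[A/B; F/C/D/E; G] holding=-
       stack(G, B) → towers=[A/B/G; F/C/D/E] holding=-  ← match
       stack(G, E) → towers=[A/B; F/C/D/E/G] holding=-

stack(G, B)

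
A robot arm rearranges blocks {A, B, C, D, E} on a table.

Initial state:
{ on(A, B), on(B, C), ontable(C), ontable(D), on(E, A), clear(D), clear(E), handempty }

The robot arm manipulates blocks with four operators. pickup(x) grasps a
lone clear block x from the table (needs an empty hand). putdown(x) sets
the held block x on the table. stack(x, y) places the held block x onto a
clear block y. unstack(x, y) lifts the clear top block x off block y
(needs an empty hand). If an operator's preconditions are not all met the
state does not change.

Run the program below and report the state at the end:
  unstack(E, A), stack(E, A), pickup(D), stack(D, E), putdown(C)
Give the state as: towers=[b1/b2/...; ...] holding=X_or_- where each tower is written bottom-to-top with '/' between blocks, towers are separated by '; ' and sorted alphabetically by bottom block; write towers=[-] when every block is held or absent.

towers=[C/B/A/E/D] holding=-

step 1 (unstack(E, A)): towers=[C/B/A; D] holding=E
step 2 (stack(E, A)): towers=[C/B/A/E; D] holding=-
step 3 (pickup(D)): towers=[C/B/A/E] holding=D
step 4 (stack(D, E)): towers=[C/B/A/E/D] holding=-
step 5 (putdown(C)) [no-op]: towers=[C/B/A/E/D] holding=-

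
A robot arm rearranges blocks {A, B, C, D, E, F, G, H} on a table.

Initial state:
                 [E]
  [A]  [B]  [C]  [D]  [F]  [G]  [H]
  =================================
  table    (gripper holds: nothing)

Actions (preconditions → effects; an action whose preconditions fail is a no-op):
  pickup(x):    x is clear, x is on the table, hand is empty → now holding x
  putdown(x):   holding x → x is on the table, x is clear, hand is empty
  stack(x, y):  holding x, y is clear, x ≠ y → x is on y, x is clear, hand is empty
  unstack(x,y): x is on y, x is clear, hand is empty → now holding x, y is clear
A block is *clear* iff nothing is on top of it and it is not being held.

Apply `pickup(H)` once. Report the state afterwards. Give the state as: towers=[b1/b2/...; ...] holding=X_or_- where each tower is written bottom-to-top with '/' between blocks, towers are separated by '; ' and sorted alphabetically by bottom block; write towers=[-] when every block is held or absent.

towers=[A; B; C; D/E; F; G] holding=H

before: towers=[A; B; C; D/E; F; G; H] holding=-
pre[pickup(H)]: clear(H) yes, ontable(H) yes, handempty yes
all met → apply pickup(H)
after:  towers=[A; B; C; D/E; F; G] holding=H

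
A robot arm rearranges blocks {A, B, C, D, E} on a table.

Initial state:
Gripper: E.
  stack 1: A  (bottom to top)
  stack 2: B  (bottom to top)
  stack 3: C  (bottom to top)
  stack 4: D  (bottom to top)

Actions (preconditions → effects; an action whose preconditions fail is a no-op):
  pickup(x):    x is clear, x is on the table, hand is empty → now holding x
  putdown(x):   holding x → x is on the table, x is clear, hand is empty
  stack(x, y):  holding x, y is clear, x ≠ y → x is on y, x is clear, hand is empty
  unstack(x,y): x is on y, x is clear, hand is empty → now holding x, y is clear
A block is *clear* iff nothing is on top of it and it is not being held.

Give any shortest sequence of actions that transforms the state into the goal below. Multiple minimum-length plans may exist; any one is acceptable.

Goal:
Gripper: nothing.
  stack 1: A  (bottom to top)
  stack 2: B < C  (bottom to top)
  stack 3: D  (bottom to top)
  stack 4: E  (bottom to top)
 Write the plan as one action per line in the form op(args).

step 1 (putdown(E)): towers=[A; B; C; D; E] holding=-
step 2 (pickup(C)): towers=[A; B; D; E] holding=C
step 3 (stack(C, B)): towers=[A; B/C; D; E] holding=-
goal check: towers=[A; B/C; D; E] holding=- — reached (length 3, optimal by BFS)

putdown(E)
pickup(C)
stack(C, B)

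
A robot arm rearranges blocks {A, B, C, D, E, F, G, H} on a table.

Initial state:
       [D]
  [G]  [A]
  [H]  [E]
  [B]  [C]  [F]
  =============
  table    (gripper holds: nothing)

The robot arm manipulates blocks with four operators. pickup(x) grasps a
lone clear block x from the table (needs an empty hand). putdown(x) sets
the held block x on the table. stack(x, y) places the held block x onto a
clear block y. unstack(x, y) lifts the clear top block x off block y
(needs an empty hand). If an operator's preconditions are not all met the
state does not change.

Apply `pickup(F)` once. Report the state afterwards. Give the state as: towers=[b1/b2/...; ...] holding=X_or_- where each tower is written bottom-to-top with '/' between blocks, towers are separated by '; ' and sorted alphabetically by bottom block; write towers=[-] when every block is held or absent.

towers=[B/H/G; C/E/A/D] holding=F

before: towers=[B/H/G; C/E/A/D; F] holding=-
pre[pickup(F)]: clear(F) yes, ontable(F) yes, handempty yes
all met → apply pickup(F)
after:  towers=[B/H/G; C/E/A/D] holding=F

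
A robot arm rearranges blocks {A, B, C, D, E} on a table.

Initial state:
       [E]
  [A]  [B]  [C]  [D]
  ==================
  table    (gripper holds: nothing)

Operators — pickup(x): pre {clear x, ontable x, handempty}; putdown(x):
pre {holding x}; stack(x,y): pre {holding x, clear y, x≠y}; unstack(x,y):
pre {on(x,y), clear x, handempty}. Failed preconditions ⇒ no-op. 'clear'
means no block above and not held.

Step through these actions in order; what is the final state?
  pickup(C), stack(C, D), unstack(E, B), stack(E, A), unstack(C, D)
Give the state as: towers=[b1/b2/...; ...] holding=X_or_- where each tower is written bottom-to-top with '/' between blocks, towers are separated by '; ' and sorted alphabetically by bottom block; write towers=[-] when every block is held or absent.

towers=[A/E; B; D] holding=C

step 1 (pickup(C)): towers=[A; B/E; D] holding=C
step 2 (stack(C, D)): towers=[A; B/E; D/C] holding=-
step 3 (unstack(E, B)): towers=[A; B; D/C] holding=E
step 4 (stack(E, A)): towers=[A/E; B; D/C] holding=-
step 5 (unstack(C, D)): towers=[A/E; B; D] holding=C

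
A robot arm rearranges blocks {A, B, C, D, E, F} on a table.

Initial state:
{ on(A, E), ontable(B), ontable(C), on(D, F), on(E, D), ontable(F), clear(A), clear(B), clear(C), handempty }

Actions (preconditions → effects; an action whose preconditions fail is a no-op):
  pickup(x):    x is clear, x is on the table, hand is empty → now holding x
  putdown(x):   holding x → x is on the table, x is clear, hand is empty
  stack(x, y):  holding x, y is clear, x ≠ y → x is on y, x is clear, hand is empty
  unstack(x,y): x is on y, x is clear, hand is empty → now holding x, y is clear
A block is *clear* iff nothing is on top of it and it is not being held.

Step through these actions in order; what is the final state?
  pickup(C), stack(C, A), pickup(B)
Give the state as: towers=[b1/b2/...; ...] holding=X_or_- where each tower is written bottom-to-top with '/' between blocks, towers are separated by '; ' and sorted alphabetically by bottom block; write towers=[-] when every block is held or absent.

towers=[F/D/E/A/C] holding=B

step 1 (pickup(C)): towers=[B; F/D/E/A] holding=C
step 2 (stack(C, A)): towers=[B; F/D/E/A/C] holding=-
step 3 (pickup(B)): towers=[F/D/E/A/C] holding=B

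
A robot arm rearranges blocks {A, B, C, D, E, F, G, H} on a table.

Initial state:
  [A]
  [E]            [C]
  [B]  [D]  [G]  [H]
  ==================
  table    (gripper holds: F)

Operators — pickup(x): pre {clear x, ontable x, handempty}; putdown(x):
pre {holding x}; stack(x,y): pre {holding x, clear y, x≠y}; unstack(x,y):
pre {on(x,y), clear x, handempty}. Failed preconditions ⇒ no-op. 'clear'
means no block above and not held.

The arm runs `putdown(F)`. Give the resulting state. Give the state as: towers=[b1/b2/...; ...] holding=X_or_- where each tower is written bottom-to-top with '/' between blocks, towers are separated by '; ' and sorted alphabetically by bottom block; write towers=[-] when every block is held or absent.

before: towers=[B/E/A; D; G; H/C] holding=F
pre[putdown(F)]: holding(F) ✓
all met → apply putdown(F)
after:  towers=[B/E/A; D; F; G; H/C] holding=-

towers=[B/E/A; D; F; G; H/C] holding=-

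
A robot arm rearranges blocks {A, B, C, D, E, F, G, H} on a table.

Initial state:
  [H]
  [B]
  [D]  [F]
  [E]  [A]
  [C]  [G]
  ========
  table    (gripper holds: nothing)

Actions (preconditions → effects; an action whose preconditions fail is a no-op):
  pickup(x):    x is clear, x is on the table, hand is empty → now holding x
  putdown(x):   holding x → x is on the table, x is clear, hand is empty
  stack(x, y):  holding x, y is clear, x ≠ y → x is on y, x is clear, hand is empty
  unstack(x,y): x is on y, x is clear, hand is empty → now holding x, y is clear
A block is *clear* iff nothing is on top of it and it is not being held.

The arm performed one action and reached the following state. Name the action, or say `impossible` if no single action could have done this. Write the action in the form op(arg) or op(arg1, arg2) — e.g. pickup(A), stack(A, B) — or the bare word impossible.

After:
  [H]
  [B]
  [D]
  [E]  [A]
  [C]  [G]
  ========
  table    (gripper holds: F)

target: towers=[C/E/D/B/H; G/A] holding=F
     unstack(H, B) → towers=[C/E/D/B; G/A/F] holding=H
     unstack(F, A) → towers=[C/E/D/B/H; G/A] holding=F  ← match

unstack(F, A)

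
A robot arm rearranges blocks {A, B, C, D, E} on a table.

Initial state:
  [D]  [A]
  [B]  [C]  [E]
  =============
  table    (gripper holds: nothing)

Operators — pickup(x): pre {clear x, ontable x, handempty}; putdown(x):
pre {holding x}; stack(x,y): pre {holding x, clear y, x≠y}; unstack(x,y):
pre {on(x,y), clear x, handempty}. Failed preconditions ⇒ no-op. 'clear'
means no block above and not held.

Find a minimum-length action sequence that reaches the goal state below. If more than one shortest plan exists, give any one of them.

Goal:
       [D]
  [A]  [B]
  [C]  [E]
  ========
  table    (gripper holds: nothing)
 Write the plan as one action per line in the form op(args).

unstack(D, B)
putdown(D)
pickup(B)
stack(B, E)
pickup(D)
stack(D, B)

step 1 (unstack(D, B)): towers=[B; C/A; E] holding=D
step 2 (putdown(D)): towers=[B; C/A; D; E] holding=-
step 3 (pickup(B)): towers=[C/A; D; E] holding=B
step 4 (stack(B, E)): towers=[C/A; D; E/B] holding=-
step 5 (pickup(D)): towers=[C/A; E/B] holding=D
step 6 (stack(D, B)): towers=[C/A; E/B/D] holding=-
goal check: towers=[C/A; E/B/D] holding=- — reached (length 6, optimal by BFS)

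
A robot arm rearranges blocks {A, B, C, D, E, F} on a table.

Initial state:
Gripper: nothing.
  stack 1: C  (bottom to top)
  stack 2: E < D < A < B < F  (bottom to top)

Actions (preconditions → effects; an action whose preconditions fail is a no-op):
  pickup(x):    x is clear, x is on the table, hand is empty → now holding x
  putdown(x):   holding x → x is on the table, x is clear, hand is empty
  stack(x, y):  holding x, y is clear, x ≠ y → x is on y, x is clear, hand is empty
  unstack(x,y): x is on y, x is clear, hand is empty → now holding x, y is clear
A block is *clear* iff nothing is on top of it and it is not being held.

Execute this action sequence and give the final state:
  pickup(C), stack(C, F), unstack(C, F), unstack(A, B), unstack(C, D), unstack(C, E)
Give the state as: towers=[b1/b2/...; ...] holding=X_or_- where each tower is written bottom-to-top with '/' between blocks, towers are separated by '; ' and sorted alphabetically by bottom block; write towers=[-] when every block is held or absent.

towers=[E/D/A/B/F] holding=C

step 1 (pickup(C)): towers=[E/D/A/B/F] holding=C
step 2 (stack(C, F)): towers=[E/D/A/B/F/C] holding=-
step 3 (unstack(C, F)): towers=[E/D/A/B/F] holding=C
step 4 (unstack(A, B)) [no-op]: towers=[E/D/A/B/F] holding=C
step 5 (unstack(C, D)) [no-op]: towers=[E/D/A/B/F] holding=C
step 6 (unstack(C, E)) [no-op]: towers=[E/D/A/B/F] holding=C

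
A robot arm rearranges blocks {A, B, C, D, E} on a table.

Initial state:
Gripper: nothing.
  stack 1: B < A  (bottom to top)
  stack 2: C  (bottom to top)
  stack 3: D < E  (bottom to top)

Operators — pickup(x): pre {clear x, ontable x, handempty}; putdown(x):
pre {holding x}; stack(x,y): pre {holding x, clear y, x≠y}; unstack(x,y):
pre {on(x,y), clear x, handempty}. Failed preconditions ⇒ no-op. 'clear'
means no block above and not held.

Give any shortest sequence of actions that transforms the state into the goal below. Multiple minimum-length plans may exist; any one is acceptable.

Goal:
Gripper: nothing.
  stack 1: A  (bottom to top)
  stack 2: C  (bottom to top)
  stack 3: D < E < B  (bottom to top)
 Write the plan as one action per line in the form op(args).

unstack(A, B)
putdown(A)
pickup(B)
stack(B, E)

step 1 (unstack(A, B)): towers=[B; C; D/E] holding=A
step 2 (putdown(A)): towers=[A; B; C; D/E] holding=-
step 3 (pickup(B)): towers=[A; C; D/E] holding=B
step 4 (stack(B, E)): towers=[A; C; D/E/B] holding=-
goal check: towers=[A; C; D/E/B] holding=- — reached (length 4, optimal by BFS)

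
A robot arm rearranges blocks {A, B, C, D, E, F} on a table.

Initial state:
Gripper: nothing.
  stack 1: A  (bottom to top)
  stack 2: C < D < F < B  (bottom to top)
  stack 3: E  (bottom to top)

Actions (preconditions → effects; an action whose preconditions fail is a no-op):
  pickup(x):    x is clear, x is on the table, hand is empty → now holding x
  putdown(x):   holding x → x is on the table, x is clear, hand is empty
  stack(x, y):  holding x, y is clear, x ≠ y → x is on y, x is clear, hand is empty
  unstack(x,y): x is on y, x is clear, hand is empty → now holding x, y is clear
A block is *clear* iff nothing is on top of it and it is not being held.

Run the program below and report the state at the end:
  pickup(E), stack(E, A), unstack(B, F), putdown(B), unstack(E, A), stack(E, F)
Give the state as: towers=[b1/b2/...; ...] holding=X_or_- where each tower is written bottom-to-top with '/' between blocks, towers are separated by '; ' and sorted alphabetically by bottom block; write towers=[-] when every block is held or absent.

towers=[A; B; C/D/F/E] holding=-

step 1 (pickup(E)): towers=[A; C/D/F/B] holding=E
step 2 (stack(E, A)): towers=[A/E; C/D/F/B] holding=-
step 3 (unstack(B, F)): towers=[A/E; C/D/F] holding=B
step 4 (putdown(B)): towers=[A/E; B; C/D/F] holding=-
step 5 (unstack(E, A)): towers=[A; B; C/D/F] holding=E
step 6 (stack(E, F)): towers=[A; B; C/D/F/E] holding=-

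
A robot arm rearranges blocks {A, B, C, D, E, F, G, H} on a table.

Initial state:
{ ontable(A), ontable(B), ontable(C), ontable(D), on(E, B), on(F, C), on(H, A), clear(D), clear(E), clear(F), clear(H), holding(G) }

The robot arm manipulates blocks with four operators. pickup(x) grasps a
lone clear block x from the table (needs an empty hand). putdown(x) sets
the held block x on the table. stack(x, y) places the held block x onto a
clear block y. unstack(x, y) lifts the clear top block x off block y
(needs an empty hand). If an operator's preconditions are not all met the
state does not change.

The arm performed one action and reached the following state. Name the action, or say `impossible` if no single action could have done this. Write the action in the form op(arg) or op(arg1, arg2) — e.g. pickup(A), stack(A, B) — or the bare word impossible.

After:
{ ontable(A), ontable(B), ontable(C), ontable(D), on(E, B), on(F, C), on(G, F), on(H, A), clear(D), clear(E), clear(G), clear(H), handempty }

stack(G, F)

target: towers=[A/H; B/E; C/F/G; D] holding=-
        putdown(G) → towers=[A/H; B/E; C/F; D; G] holding=-
       stack(G, E) → towers=[A/H; B/E/G; C/F; D] holding=-
       stack(G, H) → towers=[A/H/G; B/E; C/F; D] holding=-
       stack(G, F) → towers=[A/H; B/E; C/F/G; D] holding=-  ← match
       stack(G, D) → towers=[A/H; B/E; C/F; D/G] holding=-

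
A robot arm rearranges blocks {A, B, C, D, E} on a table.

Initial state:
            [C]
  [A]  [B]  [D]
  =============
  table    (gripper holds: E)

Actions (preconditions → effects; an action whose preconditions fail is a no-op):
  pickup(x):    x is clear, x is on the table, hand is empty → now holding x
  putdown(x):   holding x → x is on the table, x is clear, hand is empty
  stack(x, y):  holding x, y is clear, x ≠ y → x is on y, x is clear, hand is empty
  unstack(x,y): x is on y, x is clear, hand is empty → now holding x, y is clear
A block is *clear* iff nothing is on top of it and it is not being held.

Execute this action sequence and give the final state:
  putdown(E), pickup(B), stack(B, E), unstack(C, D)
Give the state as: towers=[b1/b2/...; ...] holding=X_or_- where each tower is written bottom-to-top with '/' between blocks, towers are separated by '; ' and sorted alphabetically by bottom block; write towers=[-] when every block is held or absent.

step 1 (putdown(E)): towers=[A; B; D/C; E] holding=-
step 2 (pickup(B)): towers=[A; D/C; E] holding=B
step 3 (stack(B, E)): towers=[A; D/C; E/B] holding=-
step 4 (unstack(C, D)): towers=[A; D; E/B] holding=C

towers=[A; D; E/B] holding=C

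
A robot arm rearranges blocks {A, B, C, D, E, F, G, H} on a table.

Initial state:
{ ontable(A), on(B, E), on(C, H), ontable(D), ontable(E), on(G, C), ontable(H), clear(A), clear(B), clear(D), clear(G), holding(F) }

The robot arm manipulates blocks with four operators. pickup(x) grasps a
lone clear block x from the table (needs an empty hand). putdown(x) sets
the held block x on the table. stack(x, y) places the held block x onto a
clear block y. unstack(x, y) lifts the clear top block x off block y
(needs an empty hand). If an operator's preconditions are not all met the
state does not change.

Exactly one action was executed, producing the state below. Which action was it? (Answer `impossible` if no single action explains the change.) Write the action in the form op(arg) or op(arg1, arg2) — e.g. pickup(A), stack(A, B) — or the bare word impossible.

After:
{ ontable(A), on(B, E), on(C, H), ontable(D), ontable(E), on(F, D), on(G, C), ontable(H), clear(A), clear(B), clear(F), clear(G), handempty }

target: towers=[A; D/F; E/B; H/C/G] holding=-
        putdown(F) → towers=[A; D; E/B; F; H/C/G] holding=-
       stack(F, G) → towers=[A; D; E/B; H/C/G/F] holding=-
       stack(F, A) → towers=[A/F; D; E/B; H/C/G] holding=-
       stack(F, B) → towers=[A; D; E/B/F; H/C/G] holding=-
       stack(F, D) → towers=[A; D/F; E/B; H/C/G] holding=-  ← match

stack(F, D)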